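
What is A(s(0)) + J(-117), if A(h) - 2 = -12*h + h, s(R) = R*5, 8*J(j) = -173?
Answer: -157/8 ≈ -19.625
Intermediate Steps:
J(j) = -173/8 (J(j) = (1/8)*(-173) = -173/8)
s(R) = 5*R
A(h) = 2 - 11*h (A(h) = 2 + (-12*h + h) = 2 - 11*h)
A(s(0)) + J(-117) = (2 - 55*0) - 173/8 = (2 - 11*0) - 173/8 = (2 + 0) - 173/8 = 2 - 173/8 = -157/8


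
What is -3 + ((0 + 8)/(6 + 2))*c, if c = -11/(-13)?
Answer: -28/13 ≈ -2.1538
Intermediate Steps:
c = 11/13 (c = -11*(-1/13) = 11/13 ≈ 0.84615)
-3 + ((0 + 8)/(6 + 2))*c = -3 + ((0 + 8)/(6 + 2))*(11/13) = -3 + (8/8)*(11/13) = -3 + (8*(⅛))*(11/13) = -3 + 1*(11/13) = -3 + 11/13 = -28/13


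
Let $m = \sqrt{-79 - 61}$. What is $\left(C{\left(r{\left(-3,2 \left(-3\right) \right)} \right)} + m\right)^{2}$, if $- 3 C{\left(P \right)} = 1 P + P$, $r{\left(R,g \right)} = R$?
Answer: $-136 + 8 i \sqrt{35} \approx -136.0 + 47.329 i$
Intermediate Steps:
$C{\left(P \right)} = - \frac{2 P}{3}$ ($C{\left(P \right)} = - \frac{1 P + P}{3} = - \frac{P + P}{3} = - \frac{2 P}{3}$)
$m = 2 i \sqrt{35}$ ($m = \sqrt{-140} = 2 i \sqrt{35} \approx 11.832 i$)
$\left(C{\left(r{\left(-3,2 \left(-3\right) \right)} \right)} + m\right)^{2} = \left(\left(- \frac{2}{3}\right) \left(-3\right) + 2 i \sqrt{35}\right)^{2} = \left(2 + 2 i \sqrt{35}\right)^{2}$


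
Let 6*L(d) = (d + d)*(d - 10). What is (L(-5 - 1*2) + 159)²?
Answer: 355216/9 ≈ 39468.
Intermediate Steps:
L(d) = d*(-10 + d)/3 (L(d) = ((d + d)*(d - 10))/6 = ((2*d)*(-10 + d))/6 = (2*d*(-10 + d))/6 = d*(-10 + d)/3)
(L(-5 - 1*2) + 159)² = ((-5 - 1*2)*(-10 + (-5 - 1*2))/3 + 159)² = ((-5 - 2)*(-10 + (-5 - 2))/3 + 159)² = ((⅓)*(-7)*(-10 - 7) + 159)² = ((⅓)*(-7)*(-17) + 159)² = (119/3 + 159)² = (596/3)² = 355216/9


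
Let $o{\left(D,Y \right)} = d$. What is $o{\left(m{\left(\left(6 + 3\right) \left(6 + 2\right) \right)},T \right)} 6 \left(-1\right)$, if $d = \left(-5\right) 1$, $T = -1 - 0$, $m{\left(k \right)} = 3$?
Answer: $30$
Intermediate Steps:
$T = -1$ ($T = -1 + 0 = -1$)
$d = -5$
$o{\left(D,Y \right)} = -5$
$o{\left(m{\left(\left(6 + 3\right) \left(6 + 2\right) \right)},T \right)} 6 \left(-1\right) = \left(-5\right) 6 \left(-1\right) = \left(-30\right) \left(-1\right) = 30$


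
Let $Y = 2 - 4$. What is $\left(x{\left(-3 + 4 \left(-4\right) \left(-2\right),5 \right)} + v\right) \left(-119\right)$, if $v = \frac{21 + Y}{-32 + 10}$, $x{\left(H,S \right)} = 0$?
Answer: $\frac{2261}{22} \approx 102.77$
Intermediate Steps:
$Y = -2$ ($Y = 2 - 4 = -2$)
$v = - \frac{19}{22}$ ($v = \frac{21 - 2}{-32 + 10} = \frac{19}{-22} = 19 \left(- \frac{1}{22}\right) = - \frac{19}{22} \approx -0.86364$)
$\left(x{\left(-3 + 4 \left(-4\right) \left(-2\right),5 \right)} + v\right) \left(-119\right) = \left(0 - \frac{19}{22}\right) \left(-119\right) = \left(- \frac{19}{22}\right) \left(-119\right) = \frac{2261}{22}$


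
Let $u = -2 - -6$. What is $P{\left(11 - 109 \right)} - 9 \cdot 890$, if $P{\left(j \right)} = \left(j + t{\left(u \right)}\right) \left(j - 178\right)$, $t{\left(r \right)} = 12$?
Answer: $15726$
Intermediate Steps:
$u = 4$ ($u = -2 + 6 = 4$)
$P{\left(j \right)} = \left(-178 + j\right) \left(12 + j\right)$ ($P{\left(j \right)} = \left(j + 12\right) \left(j - 178\right) = \left(12 + j\right) \left(-178 + j\right) = \left(-178 + j\right) \left(12 + j\right)$)
$P{\left(11 - 109 \right)} - 9 \cdot 890 = \left(-2136 + \left(11 - 109\right)^{2} - 166 \left(11 - 109\right)\right) - 9 \cdot 890 = \left(-2136 + \left(11 - 109\right)^{2} - 166 \left(11 - 109\right)\right) - 8010 = \left(-2136 + \left(-98\right)^{2} - -16268\right) - 8010 = \left(-2136 + 9604 + 16268\right) - 8010 = 23736 - 8010 = 15726$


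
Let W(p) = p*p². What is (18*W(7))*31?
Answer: 191394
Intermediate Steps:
W(p) = p³
(18*W(7))*31 = (18*7³)*31 = (18*343)*31 = 6174*31 = 191394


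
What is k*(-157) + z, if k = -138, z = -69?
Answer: 21597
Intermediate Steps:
k*(-157) + z = -138*(-157) - 69 = 21666 - 69 = 21597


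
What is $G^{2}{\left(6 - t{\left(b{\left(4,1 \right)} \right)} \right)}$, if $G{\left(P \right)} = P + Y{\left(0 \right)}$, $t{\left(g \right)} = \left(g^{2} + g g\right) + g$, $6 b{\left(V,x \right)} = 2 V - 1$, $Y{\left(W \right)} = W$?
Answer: $\frac{361}{81} \approx 4.4568$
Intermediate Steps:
$b{\left(V,x \right)} = - \frac{1}{6} + \frac{V}{3}$ ($b{\left(V,x \right)} = \frac{2 V - 1}{6} = \frac{-1 + 2 V}{6} = - \frac{1}{6} + \frac{V}{3}$)
$t{\left(g \right)} = g + 2 g^{2}$ ($t{\left(g \right)} = \left(g^{2} + g^{2}\right) + g = 2 g^{2} + g = g + 2 g^{2}$)
$G{\left(P \right)} = P$ ($G{\left(P \right)} = P + 0 = P$)
$G^{2}{\left(6 - t{\left(b{\left(4,1 \right)} \right)} \right)} = \left(6 - \left(- \frac{1}{6} + \frac{1}{3} \cdot 4\right) \left(1 + 2 \left(- \frac{1}{6} + \frac{1}{3} \cdot 4\right)\right)\right)^{2} = \left(6 - \left(- \frac{1}{6} + \frac{4}{3}\right) \left(1 + 2 \left(- \frac{1}{6} + \frac{4}{3}\right)\right)\right)^{2} = \left(6 - \frac{7 \left(1 + 2 \cdot \frac{7}{6}\right)}{6}\right)^{2} = \left(6 - \frac{7 \left(1 + \frac{7}{3}\right)}{6}\right)^{2} = \left(6 - \frac{7}{6} \cdot \frac{10}{3}\right)^{2} = \left(6 - \frac{35}{9}\right)^{2} = \left(\frac{19}{9}\right)^{2} = \frac{361}{81}$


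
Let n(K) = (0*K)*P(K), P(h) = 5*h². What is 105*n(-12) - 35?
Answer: -35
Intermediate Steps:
n(K) = 0 (n(K) = (0*K)*(5*K²) = 0*(5*K²) = 0)
105*n(-12) - 35 = 105*0 - 35 = 0 - 35 = -35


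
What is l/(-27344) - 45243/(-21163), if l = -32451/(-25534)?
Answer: 31588052571615/14776042492448 ≈ 2.1378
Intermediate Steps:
l = 32451/25534 (l = -32451*(-1/25534) = 32451/25534 ≈ 1.2709)
l/(-27344) - 45243/(-21163) = (32451/25534)/(-27344) - 45243/(-21163) = (32451/25534)*(-1/27344) - 45243*(-1/21163) = -32451/698201696 + 45243/21163 = 31588052571615/14776042492448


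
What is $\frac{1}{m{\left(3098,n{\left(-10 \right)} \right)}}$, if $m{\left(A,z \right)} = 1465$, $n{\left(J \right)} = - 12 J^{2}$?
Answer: $\frac{1}{1465} \approx 0.00068259$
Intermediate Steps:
$\frac{1}{m{\left(3098,n{\left(-10 \right)} \right)}} = \frac{1}{1465}$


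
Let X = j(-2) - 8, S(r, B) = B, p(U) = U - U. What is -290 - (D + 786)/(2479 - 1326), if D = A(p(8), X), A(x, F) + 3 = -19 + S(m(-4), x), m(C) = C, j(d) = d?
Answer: -335134/1153 ≈ -290.66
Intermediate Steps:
p(U) = 0
X = -10 (X = -2 - 8 = -10)
A(x, F) = -22 + x (A(x, F) = -3 + (-19 + x) = -22 + x)
D = -22 (D = -22 + 0 = -22)
-290 - (D + 786)/(2479 - 1326) = -290 - (-22 + 786)/(2479 - 1326) = -290 - 764/1153 = -335134/1153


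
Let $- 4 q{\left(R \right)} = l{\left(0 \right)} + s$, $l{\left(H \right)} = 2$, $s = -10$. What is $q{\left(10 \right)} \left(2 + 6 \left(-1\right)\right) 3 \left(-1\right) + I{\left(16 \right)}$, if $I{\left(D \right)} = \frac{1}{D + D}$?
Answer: $\frac{769}{32} \approx 24.031$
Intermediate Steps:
$q{\left(R \right)} = 2$ ($q{\left(R \right)} = - \frac{2 - 10}{4} = \left(- \frac{1}{4}\right) \left(-8\right) = 2$)
$I{\left(D \right)} = \frac{1}{2 D}$
$q{\left(10 \right)} \left(2 + 6 \left(-1\right)\right) 3 \left(-1\right) + I{\left(16 \right)} = 2 \left(2 + 6 \left(-1\right)\right) 3 \left(-1\right) + \frac{1}{2 \cdot 16} = 2 \left(2 - 6\right) 3 \left(-1\right) + \frac{1}{2} \cdot \frac{1}{16} = 2 \left(-4\right) 3 \left(-1\right) + \frac{1}{32} = 2 \left(\left(-12\right) \left(-1\right)\right) + \frac{1}{32} = 2 \cdot 12 + \frac{1}{32} = 24 + \frac{1}{32} = \frac{769}{32}$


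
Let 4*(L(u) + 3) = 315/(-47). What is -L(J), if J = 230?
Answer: 879/188 ≈ 4.6755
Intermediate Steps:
L(u) = -879/188 (L(u) = -3 + (315/(-47))/4 = -3 + (315*(-1/47))/4 = -3 + (1/4)*(-315/47) = -3 - 315/188 = -879/188)
-L(J) = -1*(-879/188) = 879/188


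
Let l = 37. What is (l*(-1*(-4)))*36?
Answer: 5328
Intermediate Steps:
(l*(-1*(-4)))*36 = (37*(-1*(-4)))*36 = (37*4)*36 = 148*36 = 5328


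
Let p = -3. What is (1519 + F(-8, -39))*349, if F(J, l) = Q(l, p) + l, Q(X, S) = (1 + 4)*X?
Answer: 448465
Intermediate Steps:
Q(X, S) = 5*X
F(J, l) = 6*l (F(J, l) = 5*l + l = 6*l)
(1519 + F(-8, -39))*349 = (1519 + 6*(-39))*349 = (1519 - 234)*349 = 1285*349 = 448465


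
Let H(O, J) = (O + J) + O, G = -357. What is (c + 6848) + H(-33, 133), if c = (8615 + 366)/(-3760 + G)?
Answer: 28460074/4117 ≈ 6912.8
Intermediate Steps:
H(O, J) = J + 2*O (H(O, J) = (J + O) + O = J + 2*O)
c = -8981/4117 (c = (8615 + 366)/(-3760 - 357) = 8981/(-4117) = 8981*(-1/4117) = -8981/4117 ≈ -2.1814)
(c + 6848) + H(-33, 133) = (-8981/4117 + 6848) + (133 + 2*(-33)) = 28184235/4117 + (133 - 66) = 28184235/4117 + 67 = 28460074/4117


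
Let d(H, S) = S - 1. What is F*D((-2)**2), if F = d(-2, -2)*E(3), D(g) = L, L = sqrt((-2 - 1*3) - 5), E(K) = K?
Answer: -9*I*sqrt(10) ≈ -28.461*I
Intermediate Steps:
d(H, S) = -1 + S
L = I*sqrt(10) (L = sqrt((-2 - 3) - 5) = sqrt(-5 - 5) = sqrt(-10) = I*sqrt(10) ≈ 3.1623*I)
D(g) = I*sqrt(10)
F = -9 (F = (-1 - 2)*3 = -3*3 = -9)
F*D((-2)**2) = -9*I*sqrt(10)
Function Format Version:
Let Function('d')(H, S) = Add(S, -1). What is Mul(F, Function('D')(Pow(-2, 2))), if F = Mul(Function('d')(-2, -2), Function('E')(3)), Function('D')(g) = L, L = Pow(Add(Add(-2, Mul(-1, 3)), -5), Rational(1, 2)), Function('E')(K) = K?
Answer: Mul(-9, I, Pow(10, Rational(1, 2))) ≈ Mul(-28.461, I)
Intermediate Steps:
Function('d')(H, S) = Add(-1, S)
L = Mul(I, Pow(10, Rational(1, 2))) (L = Pow(Add(Add(-2, -3), -5), Rational(1, 2)) = Pow(Add(-5, -5), Rational(1, 2)) = Pow(-10, Rational(1, 2)) = Mul(I, Pow(10, Rational(1, 2))) ≈ Mul(3.1623, I))
Function('D')(g) = Mul(I, Pow(10, Rational(1, 2)))
F = -9 (F = Mul(Add(-1, -2), 3) = Mul(-3, 3) = -9)
Mul(F, Function('D')(Pow(-2, 2))) = Mul(-9, Mul(I, Pow(10, Rational(1, 2)))) = Mul(-9, I, Pow(10, Rational(1, 2)))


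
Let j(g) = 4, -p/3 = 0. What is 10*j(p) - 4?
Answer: 36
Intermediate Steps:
p = 0 (p = -3*0 = 0)
10*j(p) - 4 = 10*4 - 4 = 40 - 4 = 36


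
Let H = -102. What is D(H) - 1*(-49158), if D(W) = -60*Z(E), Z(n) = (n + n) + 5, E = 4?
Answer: 48378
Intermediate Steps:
Z(n) = 5 + 2*n (Z(n) = 2*n + 5 = 5 + 2*n)
D(W) = -780 (D(W) = -60*(5 + 2*4) = -60*(5 + 8) = -60*13 = -780)
D(H) - 1*(-49158) = -780 - 1*(-49158) = -780 + 49158 = 48378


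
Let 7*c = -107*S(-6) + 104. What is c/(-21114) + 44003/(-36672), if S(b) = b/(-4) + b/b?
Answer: -360975529/301113792 ≈ -1.1988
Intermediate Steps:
S(b) = 1 - b/4 (S(b) = b*(-¼) + 1 = -b/4 + 1 = 1 - b/4)
c = -327/14 (c = (-107*(1 - ¼*(-6)) + 104)/7 = (-107*(1 + 3/2) + 104)/7 = (-107*5/2 + 104)/7 = (-535/2 + 104)/7 = (⅐)*(-327/2) = -327/14 ≈ -23.357)
c/(-21114) + 44003/(-36672) = -327/14/(-21114) + 44003/(-36672) = -327/14*(-1/21114) + 44003*(-1/36672) = 109/98532 - 44003/36672 = -360975529/301113792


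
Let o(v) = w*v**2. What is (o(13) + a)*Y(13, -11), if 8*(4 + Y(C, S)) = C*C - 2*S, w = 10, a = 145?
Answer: 291765/8 ≈ 36471.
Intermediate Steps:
Y(C, S) = -4 - S/4 + C**2/8 (Y(C, S) = -4 + (C*C - 2*S)/8 = -4 + (C**2 - 2*S)/8 = -4 + (-S/4 + C**2/8) = -4 - S/4 + C**2/8)
o(v) = 10*v**2
(o(13) + a)*Y(13, -11) = (10*13**2 + 145)*(-4 - 1/4*(-11) + (1/8)*13**2) = (10*169 + 145)*(-4 + 11/4 + (1/8)*169) = (1690 + 145)*(-4 + 11/4 + 169/8) = 1835*(159/8) = 291765/8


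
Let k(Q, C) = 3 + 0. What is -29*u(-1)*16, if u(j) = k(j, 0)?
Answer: -1392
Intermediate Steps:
k(Q, C) = 3
u(j) = 3
-29*u(-1)*16 = -29*3*16 = -87*16 = -1392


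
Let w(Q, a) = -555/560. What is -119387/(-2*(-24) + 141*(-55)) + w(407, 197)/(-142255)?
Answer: 271734485171/17541748560 ≈ 15.491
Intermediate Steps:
w(Q, a) = -111/112 (w(Q, a) = -555*1/560 = -111/112)
-119387/(-2*(-24) + 141*(-55)) + w(407, 197)/(-142255) = -119387/(-2*(-24) + 141*(-55)) - 111/112/(-142255) = -119387/(48 - 7755) - 111/112*(-1/142255) = -119387/(-7707) + 111/15932560 = -119387*(-1/7707) + 111/15932560 = 119387/7707 + 111/15932560 = 271734485171/17541748560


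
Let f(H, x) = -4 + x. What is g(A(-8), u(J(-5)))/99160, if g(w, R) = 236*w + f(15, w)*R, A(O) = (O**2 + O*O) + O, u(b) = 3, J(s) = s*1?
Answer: 7167/24790 ≈ 0.28911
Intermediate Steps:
J(s) = s
A(O) = O + 2*O**2 (A(O) = (O**2 + O**2) + O = 2*O**2 + O = O + 2*O**2)
g(w, R) = 236*w + R*(-4 + w) (g(w, R) = 236*w + (-4 + w)*R = 236*w + R*(-4 + w))
g(A(-8), u(J(-5)))/99160 = (236*(-8*(1 + 2*(-8))) + 3*(-4 - 8*(1 + 2*(-8))))/99160 = (236*(-8*(1 - 16)) + 3*(-4 - 8*(1 - 16)))*(1/99160) = (236*(-8*(-15)) + 3*(-4 - 8*(-15)))*(1/99160) = (236*120 + 3*(-4 + 120))*(1/99160) = (28320 + 3*116)*(1/99160) = (28320 + 348)*(1/99160) = 28668*(1/99160) = 7167/24790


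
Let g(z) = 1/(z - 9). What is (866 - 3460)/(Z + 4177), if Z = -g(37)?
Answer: -72632/116955 ≈ -0.62103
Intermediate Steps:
g(z) = 1/(-9 + z)
Z = -1/28 (Z = -1/(-9 + 37) = -1/28 ≈ -0.035714)
(866 - 3460)/(Z + 4177) = (866 - 3460)/(-1/28 + 4177) = -2594/116955/28 = -2594*28/116955 = -72632/116955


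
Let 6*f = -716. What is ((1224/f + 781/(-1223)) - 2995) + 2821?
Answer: -40476785/218917 ≈ -184.90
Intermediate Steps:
f = -358/3 (f = (⅙)*(-716) = -358/3 ≈ -119.33)
((1224/f + 781/(-1223)) - 2995) + 2821 = ((1224/(-358/3) + 781/(-1223)) - 2995) + 2821 = ((1224*(-3/358) + 781*(-1/1223)) - 2995) + 2821 = ((-1836/179 - 781/1223) - 2995) + 2821 = (-2385227/218917 - 2995) + 2821 = -658041642/218917 + 2821 = -40476785/218917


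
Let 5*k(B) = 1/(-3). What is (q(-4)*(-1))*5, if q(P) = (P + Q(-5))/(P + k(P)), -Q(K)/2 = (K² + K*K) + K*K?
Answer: -11550/61 ≈ -189.34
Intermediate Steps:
k(B) = -1/15 (k(B) = (⅕)/(-3) = (⅕)*(-⅓) = -1/15)
Q(K) = -6*K² (Q(K) = -2*((K² + K*K) + K*K) = -2*((K² + K²) + K²) = -2*(2*K² + K²) = -6*K²)
q(P) = (-150 + P)/(-1/15 + P) (q(P) = (P - 6*(-5)²)/(P - 1/15) = (P - 6*25)/(-1/15 + P) = (P - 150)/(-1/15 + P) = (-150 + P)/(-1/15 + P))
(q(-4)*(-1))*5 = ((15*(-150 - 4)/(-1 + 15*(-4)))*(-1))*5 = ((15*(-154)/(-1 - 60))*(-1))*5 = ((15*(-154)/(-61))*(-1))*5 = ((15*(-1/61)*(-154))*(-1))*5 = ((2310/61)*(-1))*5 = -2310/61*5 = -11550/61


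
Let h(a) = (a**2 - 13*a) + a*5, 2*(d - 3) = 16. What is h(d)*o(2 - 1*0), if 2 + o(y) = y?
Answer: 0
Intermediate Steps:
o(y) = -2 + y
d = 11 (d = 3 + (1/2)*16 = 3 + 8 = 11)
h(a) = a**2 - 8*a (h(a) = (a**2 - 13*a) + 5*a = a**2 - 8*a)
h(d)*o(2 - 1*0) = (11*(-8 + 11))*(-2 + (2 - 1*0)) = (11*3)*(-2 + (2 + 0)) = 33*(-2 + 2) = 33*0 = 0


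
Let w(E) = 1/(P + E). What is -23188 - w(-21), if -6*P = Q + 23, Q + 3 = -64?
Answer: -950705/41 ≈ -23188.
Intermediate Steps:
Q = -67 (Q = -3 - 64 = -67)
P = 22/3 (P = -(-67 + 23)/6 = -⅙*(-44) = 22/3 ≈ 7.3333)
w(E) = 1/(22/3 + E)
-23188 - w(-21) = -23188 - 3/(22 + 3*(-21)) = -23188 - 3/(22 - 63) = -23188 - 3/(-41) = -23188 - 3*(-1)/41 = -23188 - 1*(-3/41) = -23188 + 3/41 = -950705/41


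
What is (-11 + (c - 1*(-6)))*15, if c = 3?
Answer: -30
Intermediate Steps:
(-11 + (c - 1*(-6)))*15 = (-11 + (3 - 1*(-6)))*15 = (-11 + (3 + 6))*15 = (-11 + 9)*15 = -2*15 = -30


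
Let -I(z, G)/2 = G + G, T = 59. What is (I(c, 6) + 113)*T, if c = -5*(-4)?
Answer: 5251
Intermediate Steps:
c = 20
I(z, G) = -4*G (I(z, G) = -2*(G + G) = -4*G)
(I(c, 6) + 113)*T = (-4*6 + 113)*59 = (-24 + 113)*59 = 89*59 = 5251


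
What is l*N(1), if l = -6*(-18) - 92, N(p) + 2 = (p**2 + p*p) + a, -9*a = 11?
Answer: -176/9 ≈ -19.556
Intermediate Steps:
a = -11/9 (a = -1/9*11 = -11/9 ≈ -1.2222)
N(p) = -29/9 + 2*p**2 (N(p) = -2 + ((p**2 + p*p) - 11/9) = -2 + ((p**2 + p**2) - 11/9) = -2 + (2*p**2 - 11/9) = -2 + (-11/9 + 2*p**2) = -29/9 + 2*p**2)
l = 16 (l = 108 - 92 = 16)
l*N(1) = 16*(-29/9 + 2*1**2) = 16*(-29/9 + 2*1) = 16*(-29/9 + 2) = 16*(-11/9) = -176/9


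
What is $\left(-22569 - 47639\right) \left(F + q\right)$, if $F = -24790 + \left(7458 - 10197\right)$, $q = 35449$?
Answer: $-556047360$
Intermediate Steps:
$F = -27529$ ($F = -24790 - 2739 = -27529$)
$\left(-22569 - 47639\right) \left(F + q\right) = \left(-22569 - 47639\right) \left(-27529 + 35449\right) = \left(-70208\right) 7920 = -556047360$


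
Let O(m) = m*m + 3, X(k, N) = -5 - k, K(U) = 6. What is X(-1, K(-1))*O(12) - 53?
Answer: -641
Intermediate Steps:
O(m) = 3 + m² (O(m) = m² + 3 = 3 + m²)
X(-1, K(-1))*O(12) - 53 = (-5 - 1*(-1))*(3 + 12²) - 53 = (-5 + 1)*(3 + 144) - 53 = -4*147 - 53 = -588 - 53 = -641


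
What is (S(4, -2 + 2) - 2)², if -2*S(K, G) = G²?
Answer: 4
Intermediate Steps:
S(K, G) = -G²/2
(S(4, -2 + 2) - 2)² = (-(-2 + 2)²/2 - 2)² = (-½*0² - 2)² = (-½*0 - 2)² = (0 - 2)² = (-2)² = 4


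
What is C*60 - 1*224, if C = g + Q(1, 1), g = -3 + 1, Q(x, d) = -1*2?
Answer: -464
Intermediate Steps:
Q(x, d) = -2
g = -2
C = -4 (C = -2 - 2 = -4)
C*60 - 1*224 = -4*60 - 1*224 = -240 - 224 = -464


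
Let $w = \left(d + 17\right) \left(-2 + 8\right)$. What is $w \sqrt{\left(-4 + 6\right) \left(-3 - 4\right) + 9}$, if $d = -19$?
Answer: $- 12 i \sqrt{5} \approx - 26.833 i$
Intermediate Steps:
$w = -12$ ($w = \left(-19 + 17\right) \left(-2 + 8\right) = \left(-2\right) 6 = -12$)
$w \sqrt{\left(-4 + 6\right) \left(-3 - 4\right) + 9} = - 12 \sqrt{\left(-4 + 6\right) \left(-3 - 4\right) + 9} = - 12 \sqrt{2 \left(-7\right) + 9} = - 12 \sqrt{-14 + 9} = - 12 \sqrt{-5} = - 12 i \sqrt{5}$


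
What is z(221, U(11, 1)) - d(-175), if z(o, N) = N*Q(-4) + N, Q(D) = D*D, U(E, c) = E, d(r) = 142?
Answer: 45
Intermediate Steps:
Q(D) = D²
z(o, N) = 17*N (z(o, N) = N*(-4)² + N = N*16 + N = 16*N + N = 17*N)
z(221, U(11, 1)) - d(-175) = 17*11 - 1*142 = 187 - 142 = 45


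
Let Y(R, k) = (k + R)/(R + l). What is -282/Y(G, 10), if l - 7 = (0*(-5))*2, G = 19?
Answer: -7332/29 ≈ -252.83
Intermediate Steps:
l = 7 (l = 7 + (0*(-5))*2 = 7 + 0*2 = 7 + 0 = 7)
Y(R, k) = (R + k)/(7 + R) (Y(R, k) = (k + R)/(R + 7) = (R + k)/(7 + R))
-282/Y(G, 10) = -282*(7 + 19)/(19 + 10) = -282/(29/26) = -282/((1/26)*29) = -282/29/26 = -282*26/29 = -7332/29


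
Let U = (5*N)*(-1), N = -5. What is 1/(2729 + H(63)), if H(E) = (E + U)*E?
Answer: 1/8273 ≈ 0.00012088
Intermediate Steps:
U = 25 (U = (5*(-5))*(-1) = -25*(-1) = 25)
H(E) = E*(25 + E) (H(E) = (E + 25)*E = (25 + E)*E = E*(25 + E))
1/(2729 + H(63)) = 1/(2729 + 63*(25 + 63)) = 1/(2729 + 63*88) = 1/(2729 + 5544) = 1/8273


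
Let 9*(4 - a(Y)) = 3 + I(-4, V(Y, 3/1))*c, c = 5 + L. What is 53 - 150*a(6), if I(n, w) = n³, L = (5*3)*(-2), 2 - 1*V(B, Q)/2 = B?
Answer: 78509/3 ≈ 26170.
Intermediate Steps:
V(B, Q) = 4 - 2*B
L = -30 (L = 15*(-2) = -30)
c = -25 (c = 5 - 30 = -25)
a(Y) = -1567/9 (a(Y) = 4 - (3 + (-4)³*(-25))/9 = 4 - (3 - 64*(-25))/9 = 4 - (3 + 1600)/9 = 4 - ⅑*1603 = 4 - 1603/9 = -1567/9)
53 - 150*a(6) = 53 - 150*(-1567/9) = 53 + 78350/3 = 78509/3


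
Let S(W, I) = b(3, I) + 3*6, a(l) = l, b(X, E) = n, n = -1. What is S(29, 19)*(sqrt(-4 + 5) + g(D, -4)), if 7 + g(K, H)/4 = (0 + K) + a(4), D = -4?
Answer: -459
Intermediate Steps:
b(X, E) = -1
S(W, I) = 17 (S(W, I) = -1 + 3*6 = -1 + 18 = 17)
g(K, H) = -12 + 4*K (g(K, H) = -28 + 4*((0 + K) + 4) = -28 + 4*(K + 4) = -28 + 4*(4 + K) = -28 + (16 + 4*K) = -12 + 4*K)
S(29, 19)*(sqrt(-4 + 5) + g(D, -4)) = 17*(sqrt(-4 + 5) + (-12 + 4*(-4))) = 17*(sqrt(1) + (-12 - 16)) = 17*(1 - 28) = 17*(-27) = -459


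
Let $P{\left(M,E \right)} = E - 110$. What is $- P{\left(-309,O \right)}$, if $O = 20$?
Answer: $90$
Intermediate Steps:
$P{\left(M,E \right)} = -110 + E$ ($P{\left(M,E \right)} = E - 110 = -110 + E$)
$- P{\left(-309,O \right)} = - (-110 + 20) = \left(-1\right) \left(-90\right) = 90$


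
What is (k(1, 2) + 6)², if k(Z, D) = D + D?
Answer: 100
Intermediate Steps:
k(Z, D) = 2*D
(k(1, 2) + 6)² = (2*2 + 6)² = (4 + 6)² = 10² = 100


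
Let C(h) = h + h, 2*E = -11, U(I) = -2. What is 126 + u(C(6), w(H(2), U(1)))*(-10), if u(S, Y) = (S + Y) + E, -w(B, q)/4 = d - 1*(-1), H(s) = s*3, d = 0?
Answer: 101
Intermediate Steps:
H(s) = 3*s
E = -11/2 (E = (1/2)*(-11) = -11/2 ≈ -5.5000)
C(h) = 2*h
w(B, q) = -4 (w(B, q) = -4*(0 - 1*(-1)) = -4*(0 + 1) = -4*1 = -4)
u(S, Y) = -11/2 + S + Y (u(S, Y) = (S + Y) - 11/2 = -11/2 + S + Y)
126 + u(C(6), w(H(2), U(1)))*(-10) = 126 + (-11/2 + 2*6 - 4)*(-10) = 126 + (-11/2 + 12 - 4)*(-10) = 126 + (5/2)*(-10) = 126 - 25 = 101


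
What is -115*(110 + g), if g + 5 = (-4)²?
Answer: -13915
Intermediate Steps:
g = 11 (g = -5 + (-4)² = -5 + 16 = 11)
-115*(110 + g) = -115*(110 + 11) = -115*121 = -13915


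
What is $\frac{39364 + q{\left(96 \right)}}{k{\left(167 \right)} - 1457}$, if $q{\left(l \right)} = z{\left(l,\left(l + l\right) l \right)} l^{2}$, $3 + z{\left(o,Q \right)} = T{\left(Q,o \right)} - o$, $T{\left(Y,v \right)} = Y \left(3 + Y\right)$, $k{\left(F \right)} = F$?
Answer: $- \frac{313153989370}{129} \approx -2.4276 \cdot 10^{9}$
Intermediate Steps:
$z{\left(o,Q \right)} = -3 - o + Q \left(3 + Q\right)$ ($z{\left(o,Q \right)} = -3 + \left(Q \left(3 + Q\right) - o\right) = -3 + \left(- o + Q \left(3 + Q\right)\right) = -3 - o + Q \left(3 + Q\right)$)
$q{\left(l \right)} = l^{2} \left(-3 - l + 2 l^{2} \left(3 + 2 l^{2}\right)\right)$ ($q{\left(l \right)} = \left(-3 - l + \left(l + l\right) l \left(3 + \left(l + l\right) l\right)\right) l^{2} = \left(-3 - l + 2 l l \left(3 + 2 l l\right)\right) l^{2} = \left(-3 - l + 2 l^{2} \left(3 + 2 l^{2}\right)\right) l^{2} = l^{2} \left(-3 - l + 2 l^{2} \left(3 + 2 l^{2}\right)\right)$)
$\frac{39364 + q{\left(96 \right)}}{k{\left(167 \right)} - 1457} = \frac{39364 + 96^{2} \left(-3 - 96 + 4 \cdot 96^{4} + 6 \cdot 96^{2}\right)}{167 - 1457} = \frac{39364 + 9216 \left(-3 - 96 + 4 \cdot 84934656 + 6 \cdot 9216\right)}{-1290} = \left(39364 + 9216 \left(-3 - 96 + 339738624 + 55296\right)\right) \left(- \frac{1}{1290}\right) = \left(39364 + 9216 \cdot 339793821\right) \left(- \frac{1}{1290}\right) = \left(39364 + 3131539854336\right) \left(- \frac{1}{1290}\right) = 3131539893700 \left(- \frac{1}{1290}\right) = - \frac{313153989370}{129}$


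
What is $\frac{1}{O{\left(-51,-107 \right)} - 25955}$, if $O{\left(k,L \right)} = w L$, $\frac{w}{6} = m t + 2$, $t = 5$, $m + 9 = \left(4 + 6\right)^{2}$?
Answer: $- \frac{1}{319349} \approx -3.1314 \cdot 10^{-6}$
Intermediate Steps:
$m = 91$ ($m = -9 + \left(4 + 6\right)^{2} = -9 + 10^{2} = -9 + 100 = 91$)
$w = 2742$ ($w = 6 \left(91 \cdot 5 + 2\right) = 6 \left(455 + 2\right) = 6 \cdot 457 = 2742$)
$O{\left(k,L \right)} = 2742 L$
$\frac{1}{O{\left(-51,-107 \right)} - 25955} = \frac{1}{2742 \left(-107\right) - 25955} = \frac{1}{-293394 - 25955} = \frac{1}{-319349} = - \frac{1}{319349}$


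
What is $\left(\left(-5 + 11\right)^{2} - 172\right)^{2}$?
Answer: $18496$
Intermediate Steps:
$\left(\left(-5 + 11\right)^{2} - 172\right)^{2} = \left(6^{2} - 172\right)^{2} = \left(36 - 172\right)^{2} = \left(-136\right)^{2} = 18496$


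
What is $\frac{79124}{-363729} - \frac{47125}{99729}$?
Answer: $- \frac{8343895507}{12091443147} \approx -0.69007$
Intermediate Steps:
$\frac{79124}{-363729} - \frac{47125}{99729} = 79124 \left(- \frac{1}{363729}\right) - \frac{47125}{99729} = - \frac{79124}{363729} - \frac{47125}{99729} = - \frac{8343895507}{12091443147}$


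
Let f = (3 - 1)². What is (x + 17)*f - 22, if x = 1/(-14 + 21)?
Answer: 326/7 ≈ 46.571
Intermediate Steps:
x = ⅐ (x = 1/7 = ⅐ ≈ 0.14286)
f = 4 (f = 2² = 4)
(x + 17)*f - 22 = (⅐ + 17)*4 - 22 = (120/7)*4 - 22 = 480/7 - 22 = 326/7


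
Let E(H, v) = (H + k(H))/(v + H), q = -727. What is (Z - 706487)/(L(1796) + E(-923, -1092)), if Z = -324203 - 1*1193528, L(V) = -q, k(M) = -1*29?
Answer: -1493933090/488619 ≈ -3057.5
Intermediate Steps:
k(M) = -29
L(V) = 727 (L(V) = -1*(-727) = 727)
E(H, v) = (-29 + H)/(H + v) (E(H, v) = (H - 29)/(v + H) = (-29 + H)/(H + v))
Z = -1517731 (Z = -324203 - 1193528 = -1517731)
(Z - 706487)/(L(1796) + E(-923, -1092)) = (-1517731 - 706487)/(727 + (-29 - 923)/(-923 - 1092)) = -2224218/(727 - 952/(-2015)) = -2224218/(727 - 1/2015*(-952)) = -2224218/(727 + 952/2015) = -2224218/1465857/2015 = -2224218*2015/1465857 = -1493933090/488619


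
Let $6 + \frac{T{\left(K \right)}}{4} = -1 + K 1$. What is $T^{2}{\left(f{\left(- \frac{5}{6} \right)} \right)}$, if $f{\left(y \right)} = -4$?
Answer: $1936$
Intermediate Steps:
$T{\left(K \right)} = -28 + 4 K$ ($T{\left(K \right)} = -24 + 4 \left(-1 + K 1\right) = -24 + 4 \left(-1 + K\right) = -24 + \left(-4 + 4 K\right) = -28 + 4 K$)
$T^{2}{\left(f{\left(- \frac{5}{6} \right)} \right)} = \left(-28 + 4 \left(-4\right)\right)^{2} = \left(-28 - 16\right)^{2} = \left(-44\right)^{2} = 1936$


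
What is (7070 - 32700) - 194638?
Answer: -220268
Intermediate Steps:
(7070 - 32700) - 194638 = -25630 - 194638 = -220268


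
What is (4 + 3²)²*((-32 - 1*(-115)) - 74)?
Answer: 1521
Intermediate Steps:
(4 + 3²)²*((-32 - 1*(-115)) - 74) = (4 + 9)²*((-32 + 115) - 74) = 13²*(83 - 74) = 169*9 = 1521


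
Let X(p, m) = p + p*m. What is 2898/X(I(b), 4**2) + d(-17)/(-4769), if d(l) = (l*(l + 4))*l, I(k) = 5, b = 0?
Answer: 14139907/405365 ≈ 34.882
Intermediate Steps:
d(l) = l**2*(4 + l) (d(l) = (l*(4 + l))*l = l**2*(4 + l))
X(p, m) = p + m*p
2898/X(I(b), 4**2) + d(-17)/(-4769) = 2898/((5*(1 + 4**2))) + ((-17)**2*(4 - 17))/(-4769) = 2898/((5*(1 + 16))) + (289*(-13))*(-1/4769) = 2898/((5*17)) - 3757*(-1/4769) = 2898/85 + 3757/4769 = 14139907/405365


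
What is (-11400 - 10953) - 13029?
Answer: -35382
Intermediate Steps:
(-11400 - 10953) - 13029 = -22353 - 13029 = -35382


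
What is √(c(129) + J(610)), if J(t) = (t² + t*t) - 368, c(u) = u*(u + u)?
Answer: 27*√1066 ≈ 881.54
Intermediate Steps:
c(u) = 2*u² (c(u) = u*(2*u) = 2*u²)
J(t) = -368 + 2*t² (J(t) = (t² + t²) - 368 = 2*t² - 368 = -368 + 2*t²)
√(c(129) + J(610)) = √(2*129² + (-368 + 2*610²)) = √(2*16641 + (-368 + 2*372100)) = √(33282 + (-368 + 744200)) = √(33282 + 743832) = √777114 = 27*√1066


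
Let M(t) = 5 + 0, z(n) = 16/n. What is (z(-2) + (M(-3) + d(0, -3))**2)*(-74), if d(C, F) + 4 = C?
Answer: 518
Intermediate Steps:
M(t) = 5
d(C, F) = -4 + C
(z(-2) + (M(-3) + d(0, -3))**2)*(-74) = (16/(-2) + (5 + (-4 + 0))**2)*(-74) = (16*(-1/2) + (5 - 4)**2)*(-74) = (-8 + 1**2)*(-74) = (-8 + 1)*(-74) = -7*(-74) = 518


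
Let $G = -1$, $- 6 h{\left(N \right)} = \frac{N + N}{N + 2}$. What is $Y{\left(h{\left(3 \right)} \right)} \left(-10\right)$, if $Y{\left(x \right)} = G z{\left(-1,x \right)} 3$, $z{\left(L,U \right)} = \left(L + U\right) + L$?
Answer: $-66$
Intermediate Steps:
$h{\left(N \right)} = - \frac{N}{3 \left(2 + N\right)}$ ($h{\left(N \right)} = - \frac{\left(N + N\right) \frac{1}{N + 2}}{6} = - \frac{2 N \frac{1}{2 + N}}{6} = - \frac{N}{3 \left(2 + N\right)}$)
$z{\left(L,U \right)} = U + 2 L$
$Y{\left(x \right)} = 6 - 3 x$ ($Y{\left(x \right)} = - (x + 2 \left(-1\right)) 3 = - (x - 2) 3 = - (-2 + x) 3 = \left(2 - x\right) 3 = 6 - 3 x$)
$Y{\left(h{\left(3 \right)} \right)} \left(-10\right) = \left(6 - 3 \left(\left(-1\right) 3 \frac{1}{6 + 3 \cdot 3}\right)\right) \left(-10\right) = \left(6 - 3 \left(\left(-1\right) 3 \frac{1}{6 + 9}\right)\right) \left(-10\right) = \left(6 - 3 \left(\left(-1\right) 3 \cdot \frac{1}{15}\right)\right) \left(-10\right) = \left(6 - - \frac{3}{5}\right) \left(-10\right) = \left(6 + \frac{3}{5}\right) \left(-10\right) = \frac{33}{5} \left(-10\right) = -66$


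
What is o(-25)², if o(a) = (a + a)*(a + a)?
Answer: 6250000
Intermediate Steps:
o(a) = 4*a² (o(a) = (2*a)*(2*a) = 4*a²)
o(-25)² = (4*(-25)²)² = (4*625)² = 2500² = 6250000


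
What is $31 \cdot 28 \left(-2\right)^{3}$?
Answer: $-6944$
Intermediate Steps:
$31 \cdot 28 \left(-2\right)^{3} = 868 \left(-8\right) = -6944$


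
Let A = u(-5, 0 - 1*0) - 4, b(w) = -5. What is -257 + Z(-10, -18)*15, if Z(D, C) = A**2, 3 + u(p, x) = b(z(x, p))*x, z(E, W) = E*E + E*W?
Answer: 478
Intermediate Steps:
z(E, W) = E**2 + E*W
u(p, x) = -3 - 5*x
A = -7 (A = (-3 - 5*(0 - 1*0)) - 4 = (-3 - 5*(0 + 0)) - 4 = (-3 - 5*0) - 4 = (-3 + 0) - 4 = -3 - 4 = -7)
Z(D, C) = 49 (Z(D, C) = (-7)**2 = 49)
-257 + Z(-10, -18)*15 = -257 + 49*15 = -257 + 735 = 478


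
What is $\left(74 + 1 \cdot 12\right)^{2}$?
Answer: $7396$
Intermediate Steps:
$\left(74 + 1 \cdot 12\right)^{2} = \left(74 + 12\right)^{2} = 86^{2} = 7396$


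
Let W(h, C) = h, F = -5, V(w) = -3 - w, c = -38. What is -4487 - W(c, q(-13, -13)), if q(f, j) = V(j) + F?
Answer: -4449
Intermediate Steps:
q(f, j) = -8 - j (q(f, j) = (-3 - j) - 5 = -8 - j)
-4487 - W(c, q(-13, -13)) = -4487 - 1*(-38) = -4487 + 38 = -4449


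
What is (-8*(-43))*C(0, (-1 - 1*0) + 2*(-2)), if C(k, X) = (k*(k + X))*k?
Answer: 0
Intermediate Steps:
C(k, X) = k²*(X + k) (C(k, X) = (k*(X + k))*k = k²*(X + k))
(-8*(-43))*C(0, (-1 - 1*0) + 2*(-2)) = (-8*(-43))*(0²*(((-1 - 1*0) + 2*(-2)) + 0)) = 344*(0*(((-1 + 0) - 4) + 0)) = 344*(0*((-1 - 4) + 0)) = 344*(0*(-5 + 0)) = 344*(0*(-5)) = 344*0 = 0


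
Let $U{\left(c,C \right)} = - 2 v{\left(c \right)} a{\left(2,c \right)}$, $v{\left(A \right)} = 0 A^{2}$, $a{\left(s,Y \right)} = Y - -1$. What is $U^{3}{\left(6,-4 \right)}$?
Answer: $0$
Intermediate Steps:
$a{\left(s,Y \right)} = 1 + Y$ ($a{\left(s,Y \right)} = Y + 1 = 1 + Y$)
$v{\left(A \right)} = 0$
$U{\left(c,C \right)} = 0$ ($U{\left(c,C \right)} = \left(-2\right) 0 \left(1 + c\right) = 0 \left(1 + c\right) = 0$)
$U^{3}{\left(6,-4 \right)} = 0^{3} = 0$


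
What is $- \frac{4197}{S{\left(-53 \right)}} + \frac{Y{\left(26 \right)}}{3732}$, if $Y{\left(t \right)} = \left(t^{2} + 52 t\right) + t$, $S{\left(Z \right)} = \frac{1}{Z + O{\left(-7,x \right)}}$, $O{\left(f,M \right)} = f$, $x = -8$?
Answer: $\frac{469897147}{1866} \approx 2.5182 \cdot 10^{5}$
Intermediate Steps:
$S{\left(Z \right)} = \frac{1}{-7 + Z}$ ($S{\left(Z \right)} = \frac{1}{Z - 7} = \frac{1}{-7 + Z}$)
$Y{\left(t \right)} = t^{2} + 53 t$
$- \frac{4197}{S{\left(-53 \right)}} + \frac{Y{\left(26 \right)}}{3732} = - \frac{4197}{\frac{1}{-7 - 53}} + \frac{26 \left(53 + 26\right)}{3732} = - \frac{4197}{\frac{1}{-60}} + 26 \cdot 79 \cdot \frac{1}{3732} = - \frac{4197}{- \frac{1}{60}} + 2054 \cdot \frac{1}{3732} = \left(-4197\right) \left(-60\right) + \frac{1027}{1866} = 251820 + \frac{1027}{1866} = \frac{469897147}{1866}$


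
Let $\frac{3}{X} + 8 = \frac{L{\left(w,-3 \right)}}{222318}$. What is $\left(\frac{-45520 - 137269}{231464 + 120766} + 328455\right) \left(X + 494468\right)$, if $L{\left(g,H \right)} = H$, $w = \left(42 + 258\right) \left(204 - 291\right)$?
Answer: $\frac{16957174590770045381527}{104409601635} \approx 1.6241 \cdot 10^{11}$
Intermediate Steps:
$w = -26100$ ($w = 300 \left(-87\right) = -26100$)
$X = - \frac{222318}{592849}$ ($X = \frac{3}{-8 - \frac{3}{222318}} = \frac{3}{-8 - \frac{1}{74106}} = \frac{3}{- \frac{592849}{74106}} = 3 \left(- \frac{74106}{592849}\right) = - \frac{222318}{592849} \approx -0.375$)
$\left(\frac{-45520 - 137269}{231464 + 120766} + 328455\right) \left(X + 494468\right) = \left(\frac{-45520 - 137269}{231464 + 120766} + 328455\right) \left(- \frac{222318}{592849} + 494468\right) = \left(- \frac{182789}{352230} + 328455\right) \frac{293144637014}{592849} = \frac{115691521861}{352230} \cdot \frac{293144637014}{592849} = \frac{16957174590770045381527}{104409601635}$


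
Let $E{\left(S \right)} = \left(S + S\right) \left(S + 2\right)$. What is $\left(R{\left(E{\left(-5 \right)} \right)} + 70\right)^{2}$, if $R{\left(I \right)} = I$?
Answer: $10000$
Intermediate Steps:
$E{\left(S \right)} = 2 S \left(2 + S\right)$
$\left(R{\left(E{\left(-5 \right)} \right)} + 70\right)^{2} = \left(2 \left(-5\right) \left(2 - 5\right) + 70\right)^{2} = \left(2 \left(-5\right) \left(-3\right) + 70\right)^{2} = \left(30 + 70\right)^{2} = 100^{2} = 10000$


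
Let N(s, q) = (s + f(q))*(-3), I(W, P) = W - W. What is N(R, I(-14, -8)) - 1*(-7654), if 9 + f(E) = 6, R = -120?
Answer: 8023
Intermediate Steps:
f(E) = -3 (f(E) = -9 + 6 = -3)
I(W, P) = 0
N(s, q) = 9 - 3*s (N(s, q) = (s - 3)*(-3) = (-3 + s)*(-3) = 9 - 3*s)
N(R, I(-14, -8)) - 1*(-7654) = (9 - 3*(-120)) - 1*(-7654) = (9 + 360) + 7654 = 369 + 7654 = 8023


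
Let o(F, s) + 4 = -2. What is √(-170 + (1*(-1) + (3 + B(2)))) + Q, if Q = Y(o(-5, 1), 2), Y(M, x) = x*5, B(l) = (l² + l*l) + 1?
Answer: 10 + I*√159 ≈ 10.0 + 12.61*I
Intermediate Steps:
o(F, s) = -6 (o(F, s) = -4 - 2 = -6)
B(l) = 1 + 2*l² (B(l) = (l² + l²) + 1 = 2*l² + 1 = 1 + 2*l²)
Y(M, x) = 5*x
Q = 10 (Q = 5*2 = 10)
√(-170 + (1*(-1) + (3 + B(2)))) + Q = √(-170 + (1*(-1) + (3 + (1 + 2*2²)))) + 10 = √(-170 + (-1 + (3 + (1 + 2*4)))) + 10 = √(-170 + (-1 + (3 + (1 + 8)))) + 10 = √(-170 + (-1 + (3 + 9))) + 10 = √(-170 + (-1 + 12)) + 10 = √(-170 + 11) + 10 = √(-159) + 10 = I*√159 + 10 = 10 + I*√159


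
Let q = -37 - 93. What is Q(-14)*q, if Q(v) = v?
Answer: 1820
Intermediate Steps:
q = -130
Q(-14)*q = -14*(-130) = 1820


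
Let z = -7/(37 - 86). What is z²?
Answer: 1/49 ≈ 0.020408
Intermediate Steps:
z = ⅐ (z = -7/(-49) = -7*(-1/49) = ⅐ ≈ 0.14286)
z² = (⅐)² = 1/49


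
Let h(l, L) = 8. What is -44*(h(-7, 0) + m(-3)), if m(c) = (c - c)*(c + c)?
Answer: -352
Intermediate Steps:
m(c) = 0 (m(c) = 0*(2*c) = 0)
-44*(h(-7, 0) + m(-3)) = -44*(8 + 0) = -44*8 = -352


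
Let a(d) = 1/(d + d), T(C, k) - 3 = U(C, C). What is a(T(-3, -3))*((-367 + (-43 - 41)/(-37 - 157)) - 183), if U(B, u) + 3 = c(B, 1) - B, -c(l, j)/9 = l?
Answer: -13327/1455 ≈ -9.1595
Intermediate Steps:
c(l, j) = -9*l
U(B, u) = -3 - 10*B (U(B, u) = -3 + (-9*B - B) = -3 - 10*B)
T(C, k) = -10*C (T(C, k) = 3 + (-3 - 10*C) = -10*C)
a(d) = 1/(2*d)
a(T(-3, -3))*((-367 + (-43 - 41)/(-37 - 157)) - 183) = (1/(2*((-10*(-3)))))*((-367 + (-43 - 41)/(-37 - 157)) - 183) = ((½)/30)*((-367 - 84/(-194)) - 183) = ((½)*(1/30))*((-367 - 84*(-1/194)) - 183) = ((-367 + 42/97) - 183)/60 = (-35557/97 - 183)/60 = (1/60)*(-53308/97) = -13327/1455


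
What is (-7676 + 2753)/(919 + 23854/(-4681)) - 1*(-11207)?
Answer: 15973444444/1425995 ≈ 11202.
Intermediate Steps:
(-7676 + 2753)/(919 + 23854/(-4681)) - 1*(-11207) = -4923/(919 + 23854*(-1/4681)) + 11207 = -4923/(919 - 23854/4681) + 11207 = -4923/4277985/4681 + 11207 = -4923*4681/4277985 + 11207 = -7681521/1425995 + 11207 = 15973444444/1425995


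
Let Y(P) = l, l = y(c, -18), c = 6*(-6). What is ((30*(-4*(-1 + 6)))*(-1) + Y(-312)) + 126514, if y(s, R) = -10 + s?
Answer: 127068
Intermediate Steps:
c = -36
l = -46 (l = -10 - 36 = -46)
Y(P) = -46
((30*(-4*(-1 + 6)))*(-1) + Y(-312)) + 126514 = ((30*(-4*(-1 + 6)))*(-1) - 46) + 126514 = ((30*(-4*5))*(-1) - 46) + 126514 = ((30*(-20))*(-1) - 46) + 126514 = (-600*(-1) - 46) + 126514 = (600 - 46) + 126514 = 554 + 126514 = 127068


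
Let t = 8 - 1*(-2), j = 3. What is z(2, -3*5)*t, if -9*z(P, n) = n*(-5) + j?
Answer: -260/3 ≈ -86.667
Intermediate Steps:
z(P, n) = -⅓ + 5*n/9 (z(P, n) = -(n*(-5) + 3)/9 = -(-5*n + 3)/9 = -(3 - 5*n)/9 = -⅓ + 5*n/9)
t = 10 (t = 8 + 2 = 10)
z(2, -3*5)*t = (-⅓ + 5*(-3*5)/9)*10 = (-⅓ + (5/9)*(-15))*10 = (-⅓ - 25/3)*10 = -26/3*10 = -260/3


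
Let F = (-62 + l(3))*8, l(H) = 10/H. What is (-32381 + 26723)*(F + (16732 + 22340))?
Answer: -218413888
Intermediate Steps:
F = -1408/3 (F = (-62 + 10/3)*8 = -176/3*8 = -1408/3 ≈ -469.33)
(-32381 + 26723)*(F + (16732 + 22340)) = (-32381 + 26723)*(-1408/3 + (16732 + 22340)) = -5658*(-1408/3 + 39072) = -5658*115808/3 = -218413888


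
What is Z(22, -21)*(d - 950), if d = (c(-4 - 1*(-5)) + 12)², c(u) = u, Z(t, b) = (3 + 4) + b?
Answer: 10934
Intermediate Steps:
Z(t, b) = 7 + b
d = 169 (d = ((-4 - 1*(-5)) + 12)² = ((-4 + 5) + 12)² = (1 + 12)² = 13² = 169)
Z(22, -21)*(d - 950) = (7 - 21)*(169 - 950) = -14*(-781) = 10934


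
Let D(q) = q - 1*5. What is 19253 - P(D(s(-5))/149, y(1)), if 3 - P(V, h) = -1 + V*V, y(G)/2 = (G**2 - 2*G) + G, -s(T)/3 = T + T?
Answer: 427347674/22201 ≈ 19249.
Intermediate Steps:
s(T) = -6*T (s(T) = -3*(T + T) = -6*T)
D(q) = -5 + q (D(q) = q - 5 = -5 + q)
y(G) = -2*G + 2*G**2 (y(G) = 2*((G**2 - 2*G) + G) = 2*(G**2 - G) = -2*G + 2*G**2)
P(V, h) = 4 - V**2 (P(V, h) = 3 - (-1 + V*V) = 3 - (-1 + V**2) = 3 + (1 - V**2) = 4 - V**2)
19253 - P(D(s(-5))/149, y(1)) = 19253 - (4 - ((-5 - 6*(-5))/149)**2) = 19253 - (4 - ((-5 + 30)*(1/149))**2) = 19253 - (4 - (25*(1/149))**2) = 19253 - (4 - (25/149)**2) = 19253 - (4 - 1*625/22201) = 19253 - (4 - 625/22201) = 19253 - 1*88179/22201 = 19253 - 88179/22201 = 427347674/22201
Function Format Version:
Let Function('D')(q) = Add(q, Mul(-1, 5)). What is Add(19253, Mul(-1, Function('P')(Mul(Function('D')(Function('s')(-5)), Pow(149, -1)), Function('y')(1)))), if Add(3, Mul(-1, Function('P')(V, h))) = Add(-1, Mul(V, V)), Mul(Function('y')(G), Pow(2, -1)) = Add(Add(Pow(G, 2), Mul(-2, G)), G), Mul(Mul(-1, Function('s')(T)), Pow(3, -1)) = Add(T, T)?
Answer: Rational(427347674, 22201) ≈ 19249.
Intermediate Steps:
Function('s')(T) = Mul(-6, T) (Function('s')(T) = Mul(-3, Add(T, T)) = Mul(-3, Mul(2, T)) = Mul(-6, T))
Function('D')(q) = Add(-5, q) (Function('D')(q) = Add(q, -5) = Add(-5, q))
Function('y')(G) = Add(Mul(-2, G), Mul(2, Pow(G, 2))) (Function('y')(G) = Mul(2, Add(Add(Pow(G, 2), Mul(-2, G)), G)) = Mul(2, Add(Pow(G, 2), Mul(-1, G))) = Add(Mul(-2, G), Mul(2, Pow(G, 2))))
Function('P')(V, h) = Add(4, Mul(-1, Pow(V, 2))) (Function('P')(V, h) = Add(3, Mul(-1, Add(-1, Mul(V, V)))) = Add(3, Mul(-1, Add(-1, Pow(V, 2)))) = Add(3, Add(1, Mul(-1, Pow(V, 2)))) = Add(4, Mul(-1, Pow(V, 2))))
Add(19253, Mul(-1, Function('P')(Mul(Function('D')(Function('s')(-5)), Pow(149, -1)), Function('y')(1)))) = Add(19253, Mul(-1, Add(4, Mul(-1, Pow(Mul(Add(-5, Mul(-6, -5)), Pow(149, -1)), 2))))) = Add(19253, Mul(-1, Add(4, Mul(-1, Pow(Mul(Add(-5, 30), Rational(1, 149)), 2))))) = Add(19253, Mul(-1, Add(4, Mul(-1, Pow(Mul(25, Rational(1, 149)), 2))))) = Add(19253, Mul(-1, Add(4, Mul(-1, Pow(Rational(25, 149), 2))))) = Add(19253, Mul(-1, Add(4, Mul(-1, Rational(625, 22201))))) = Add(19253, Mul(-1, Add(4, Rational(-625, 22201)))) = Add(19253, Mul(-1, Rational(88179, 22201))) = Add(19253, Rational(-88179, 22201)) = Rational(427347674, 22201)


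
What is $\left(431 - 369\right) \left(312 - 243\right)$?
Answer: $4278$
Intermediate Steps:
$\left(431 - 369\right) \left(312 - 243\right) = 62 \cdot 69 = 4278$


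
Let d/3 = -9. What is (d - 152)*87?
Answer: -15573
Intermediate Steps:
d = -27 (d = 3*(-9) = -27)
(d - 152)*87 = (-27 - 152)*87 = -179*87 = -15573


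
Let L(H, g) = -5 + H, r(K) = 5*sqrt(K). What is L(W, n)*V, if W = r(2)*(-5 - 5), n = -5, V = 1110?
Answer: -5550 - 55500*sqrt(2) ≈ -84039.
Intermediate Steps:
W = -50*sqrt(2) (W = (5*sqrt(2))*(-5 - 5) = (5*sqrt(2))*(-10) = -50*sqrt(2) ≈ -70.711)
L(W, n)*V = (-5 - 50*sqrt(2))*1110 = -5550 - 55500*sqrt(2)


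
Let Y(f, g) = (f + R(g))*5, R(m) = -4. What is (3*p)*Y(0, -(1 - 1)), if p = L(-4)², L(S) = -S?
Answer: -960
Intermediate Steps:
Y(f, g) = -20 + 5*f (Y(f, g) = (f - 4)*5 = (-4 + f)*5 = -20 + 5*f)
p = 16 (p = (-1*(-4))² = 4² = 16)
(3*p)*Y(0, -(1 - 1)) = (3*16)*(-20 + 5*0) = 48*(-20 + 0) = 48*(-20) = -960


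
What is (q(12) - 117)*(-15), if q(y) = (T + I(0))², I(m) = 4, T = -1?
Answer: 1620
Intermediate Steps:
q(y) = 9 (q(y) = (-1 + 4)² = 3² = 9)
(q(12) - 117)*(-15) = (9 - 117)*(-15) = -108*(-15) = 1620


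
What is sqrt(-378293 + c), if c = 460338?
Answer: sqrt(82045) ≈ 286.44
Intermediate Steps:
sqrt(-378293 + c) = sqrt(-378293 + 460338) = sqrt(82045)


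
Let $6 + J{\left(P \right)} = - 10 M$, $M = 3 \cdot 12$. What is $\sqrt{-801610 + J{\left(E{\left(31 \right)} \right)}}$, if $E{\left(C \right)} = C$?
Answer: $2 i \sqrt{200494} \approx 895.53 i$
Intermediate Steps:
$M = 36$
$J{\left(P \right)} = -366$ ($J{\left(P \right)} = -6 - 360 = -366$)
$\sqrt{-801610 + J{\left(E{\left(31 \right)} \right)}} = \sqrt{-801610 - 366} = \sqrt{-801976} = 2 i \sqrt{200494}$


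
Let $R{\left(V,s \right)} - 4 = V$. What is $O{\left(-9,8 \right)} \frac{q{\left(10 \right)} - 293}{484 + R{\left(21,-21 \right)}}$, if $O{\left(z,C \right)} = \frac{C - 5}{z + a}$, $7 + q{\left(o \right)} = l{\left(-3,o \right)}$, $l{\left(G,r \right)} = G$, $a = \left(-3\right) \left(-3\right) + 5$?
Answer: $- \frac{909}{2545} \approx -0.35717$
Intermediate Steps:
$a = 14$ ($a = 9 + 5 = 14$)
$R{\left(V,s \right)} = 4 + V$
$q{\left(o \right)} = -10$ ($q{\left(o \right)} = -7 - 3 = -10$)
$O{\left(z,C \right)} = \frac{-5 + C}{14 + z}$ ($O{\left(z,C \right)} = \frac{C - 5}{z + 14} = \frac{-5 + C}{14 + z}$)
$O{\left(-9,8 \right)} \frac{q{\left(10 \right)} - 293}{484 + R{\left(21,-21 \right)}} = \frac{-5 + 8}{14 - 9} \frac{-10 - 293}{484 + \left(4 + 21\right)} = \frac{1}{5} \cdot 3 \left(- \frac{303}{484 + 25}\right) = \frac{1}{5} \cdot 3 \left(- \frac{303}{509}\right) = \frac{3 \left(\left(-303\right) \frac{1}{509}\right)}{5} = \frac{3}{5} \left(- \frac{303}{509}\right) = - \frac{909}{2545}$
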